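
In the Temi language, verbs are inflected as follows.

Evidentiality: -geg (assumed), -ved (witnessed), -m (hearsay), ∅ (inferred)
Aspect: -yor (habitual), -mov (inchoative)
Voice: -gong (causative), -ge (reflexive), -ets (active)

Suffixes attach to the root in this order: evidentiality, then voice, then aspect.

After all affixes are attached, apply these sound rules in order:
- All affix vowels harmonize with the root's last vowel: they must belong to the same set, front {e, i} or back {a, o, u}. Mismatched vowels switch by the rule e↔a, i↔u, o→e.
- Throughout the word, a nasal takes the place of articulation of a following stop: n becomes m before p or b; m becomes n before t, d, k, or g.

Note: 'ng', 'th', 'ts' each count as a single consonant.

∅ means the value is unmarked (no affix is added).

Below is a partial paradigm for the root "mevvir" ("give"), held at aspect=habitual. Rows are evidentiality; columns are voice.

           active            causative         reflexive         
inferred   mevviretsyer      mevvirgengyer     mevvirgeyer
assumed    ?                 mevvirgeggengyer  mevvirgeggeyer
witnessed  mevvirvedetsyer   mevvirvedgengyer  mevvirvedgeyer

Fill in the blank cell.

Attach evidentiality assumed -geg → mevvirgeg.
Attach voice active -ets → mevvirgegets.
Attach aspect habitual -yor → mevvirgegetsyor.
Apply vowel harmony: mevvirgegetsyor → mevvirgegetsyer.
Nasal assimilation: no change.

mevvirgegetsyer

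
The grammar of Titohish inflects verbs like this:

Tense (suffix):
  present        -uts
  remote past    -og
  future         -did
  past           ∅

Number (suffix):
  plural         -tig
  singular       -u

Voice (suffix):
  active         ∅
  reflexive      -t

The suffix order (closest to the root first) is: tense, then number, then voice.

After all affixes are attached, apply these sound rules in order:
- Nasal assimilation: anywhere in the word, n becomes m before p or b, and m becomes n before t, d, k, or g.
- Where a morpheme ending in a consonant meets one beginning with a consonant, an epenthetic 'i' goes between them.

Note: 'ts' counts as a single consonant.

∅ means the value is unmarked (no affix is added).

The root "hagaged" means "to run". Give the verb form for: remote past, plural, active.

Attach tense remote past -og → hagagedog.
Attach number plural -tig → hagagedogtig.
voice = active: zero marking, form stays hagagedogtig.
Nasal assimilation: no change.
Apply epenthesis: hagagedogtig → hagagedogitig.

hagagedogitig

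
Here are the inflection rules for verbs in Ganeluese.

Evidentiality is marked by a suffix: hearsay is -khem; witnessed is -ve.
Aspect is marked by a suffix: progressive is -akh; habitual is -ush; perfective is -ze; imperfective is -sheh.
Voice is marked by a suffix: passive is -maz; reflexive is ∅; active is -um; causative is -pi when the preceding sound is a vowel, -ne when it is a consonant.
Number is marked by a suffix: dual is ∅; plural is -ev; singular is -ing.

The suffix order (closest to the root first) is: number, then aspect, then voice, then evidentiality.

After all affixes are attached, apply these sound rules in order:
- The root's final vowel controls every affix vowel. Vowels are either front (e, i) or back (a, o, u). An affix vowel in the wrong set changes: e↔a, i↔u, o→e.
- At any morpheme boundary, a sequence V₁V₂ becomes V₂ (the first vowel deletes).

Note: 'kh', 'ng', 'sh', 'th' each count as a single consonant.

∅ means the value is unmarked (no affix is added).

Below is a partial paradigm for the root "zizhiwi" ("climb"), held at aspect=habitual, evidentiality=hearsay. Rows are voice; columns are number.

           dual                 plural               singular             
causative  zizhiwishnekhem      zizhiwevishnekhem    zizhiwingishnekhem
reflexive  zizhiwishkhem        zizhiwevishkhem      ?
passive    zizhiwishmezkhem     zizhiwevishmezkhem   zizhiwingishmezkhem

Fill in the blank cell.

zizhiwingishkhem

Attach number singular -ing → zizhiwiing.
Attach aspect habitual -ush → zizhiwiingush.
voice = reflexive: zero marking, form stays zizhiwiingush.
Attach evidentiality hearsay -khem → zizhiwiingushkhem.
Apply vowel harmony: zizhiwiingushkhem → zizhiwiingishkhem.
Apply vowel deletion: zizhiwiingishkhem → zizhiwingishkhem.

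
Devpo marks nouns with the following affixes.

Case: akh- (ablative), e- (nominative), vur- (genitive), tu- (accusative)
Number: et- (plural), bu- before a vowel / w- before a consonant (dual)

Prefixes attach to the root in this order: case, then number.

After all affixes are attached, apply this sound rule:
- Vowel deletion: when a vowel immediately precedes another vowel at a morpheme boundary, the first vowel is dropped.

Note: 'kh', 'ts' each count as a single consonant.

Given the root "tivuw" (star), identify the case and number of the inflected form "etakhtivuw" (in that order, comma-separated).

ablative, plural

Segment: et-akh-tivuw.
case: akh- → ablative.
number: et- → plural.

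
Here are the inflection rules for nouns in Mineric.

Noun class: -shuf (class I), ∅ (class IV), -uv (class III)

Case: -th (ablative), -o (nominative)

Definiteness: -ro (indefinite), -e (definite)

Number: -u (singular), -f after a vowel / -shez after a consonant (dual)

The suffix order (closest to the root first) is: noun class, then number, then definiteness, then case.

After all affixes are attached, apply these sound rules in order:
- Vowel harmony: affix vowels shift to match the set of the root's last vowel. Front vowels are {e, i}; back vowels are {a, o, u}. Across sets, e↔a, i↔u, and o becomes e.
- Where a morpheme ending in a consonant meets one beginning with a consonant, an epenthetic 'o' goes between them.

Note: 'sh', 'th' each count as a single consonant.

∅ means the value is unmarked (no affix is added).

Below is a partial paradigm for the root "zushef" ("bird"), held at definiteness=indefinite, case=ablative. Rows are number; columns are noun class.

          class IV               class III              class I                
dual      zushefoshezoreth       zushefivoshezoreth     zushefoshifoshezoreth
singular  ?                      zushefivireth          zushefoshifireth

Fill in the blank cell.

zushefireth

noun class = class IV: zero marking, form stays zushef.
Attach number singular -u → zushefu.
Attach definiteness indefinite -ro → zushefuro.
Attach case ablative -th → zushefuroth.
Apply vowel harmony: zushefuroth → zushefireth.
Epenthesis: no change.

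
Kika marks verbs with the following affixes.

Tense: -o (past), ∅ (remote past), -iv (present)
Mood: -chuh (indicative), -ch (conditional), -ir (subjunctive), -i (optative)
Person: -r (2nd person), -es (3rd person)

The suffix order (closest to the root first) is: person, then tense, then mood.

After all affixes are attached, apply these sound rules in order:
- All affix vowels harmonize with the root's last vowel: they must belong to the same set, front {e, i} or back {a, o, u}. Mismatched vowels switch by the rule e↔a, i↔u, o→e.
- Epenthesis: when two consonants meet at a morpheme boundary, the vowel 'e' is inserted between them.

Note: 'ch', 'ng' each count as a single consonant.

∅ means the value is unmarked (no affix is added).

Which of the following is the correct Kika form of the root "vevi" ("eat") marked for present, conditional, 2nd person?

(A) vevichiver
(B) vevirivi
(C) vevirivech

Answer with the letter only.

Attach person 2nd person -r → vevir.
Attach tense present -iv → veviriv.
Attach mood conditional -ch → vevirivch.
Vowel harmony: no change.
Apply epenthesis: vevirivch → vevirivech.
So the correct form is vevirivech, option (C).
(B) vevirivi is wrong: it uses optative instead of conditional for mood.
(A) vevichiver is wrong: it has the affixes in the wrong order.

C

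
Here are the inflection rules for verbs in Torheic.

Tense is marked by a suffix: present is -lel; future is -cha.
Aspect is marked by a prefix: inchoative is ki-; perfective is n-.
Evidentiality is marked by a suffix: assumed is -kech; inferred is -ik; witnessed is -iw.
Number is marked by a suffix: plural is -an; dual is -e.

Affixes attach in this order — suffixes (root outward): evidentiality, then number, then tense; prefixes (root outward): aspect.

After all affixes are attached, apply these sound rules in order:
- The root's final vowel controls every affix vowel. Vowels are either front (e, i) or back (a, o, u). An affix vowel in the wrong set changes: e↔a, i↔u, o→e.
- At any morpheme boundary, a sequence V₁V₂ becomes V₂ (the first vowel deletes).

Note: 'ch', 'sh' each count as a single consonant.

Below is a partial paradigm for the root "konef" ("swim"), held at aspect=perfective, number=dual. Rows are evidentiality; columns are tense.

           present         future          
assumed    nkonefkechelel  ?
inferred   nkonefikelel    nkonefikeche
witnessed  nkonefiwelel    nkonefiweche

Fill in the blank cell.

Attach aspect perfective n- → nkonef.
Attach evidentiality assumed -kech → nkonefkech.
Attach number dual -e → nkonefkeche.
Attach tense future -cha → nkonefkechecha.
Apply vowel harmony: nkonefkechecha → nkonefkecheche.
Vowel deletion: no change.

nkonefkecheche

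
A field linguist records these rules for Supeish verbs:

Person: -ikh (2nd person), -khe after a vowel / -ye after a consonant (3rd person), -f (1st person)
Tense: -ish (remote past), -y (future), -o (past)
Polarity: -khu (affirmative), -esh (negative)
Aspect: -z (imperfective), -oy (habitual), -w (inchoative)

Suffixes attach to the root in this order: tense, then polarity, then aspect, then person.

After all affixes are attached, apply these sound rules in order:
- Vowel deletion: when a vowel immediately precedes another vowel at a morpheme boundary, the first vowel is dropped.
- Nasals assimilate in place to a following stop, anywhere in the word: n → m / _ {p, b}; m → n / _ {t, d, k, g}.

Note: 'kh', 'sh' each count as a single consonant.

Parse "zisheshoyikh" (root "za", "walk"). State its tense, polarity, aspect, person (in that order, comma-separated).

remote past, negative, habitual, 2nd person

Segment: za-ish-esh-oy-ikh.
tense: -ish → remote past.
polarity: -esh → negative.
aspect: -oy → habitual.
person: -ikh → 2nd person.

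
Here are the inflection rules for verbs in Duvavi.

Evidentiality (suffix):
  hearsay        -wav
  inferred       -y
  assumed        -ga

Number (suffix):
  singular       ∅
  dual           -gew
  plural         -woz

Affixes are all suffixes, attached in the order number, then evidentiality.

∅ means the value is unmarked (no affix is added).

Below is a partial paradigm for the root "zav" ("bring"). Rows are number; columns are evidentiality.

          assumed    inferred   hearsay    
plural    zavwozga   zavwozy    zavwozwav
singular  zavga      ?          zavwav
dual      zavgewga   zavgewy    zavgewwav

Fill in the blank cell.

number = singular: zero marking, form stays zav.
Attach evidentiality inferred -y → zavy.

zavy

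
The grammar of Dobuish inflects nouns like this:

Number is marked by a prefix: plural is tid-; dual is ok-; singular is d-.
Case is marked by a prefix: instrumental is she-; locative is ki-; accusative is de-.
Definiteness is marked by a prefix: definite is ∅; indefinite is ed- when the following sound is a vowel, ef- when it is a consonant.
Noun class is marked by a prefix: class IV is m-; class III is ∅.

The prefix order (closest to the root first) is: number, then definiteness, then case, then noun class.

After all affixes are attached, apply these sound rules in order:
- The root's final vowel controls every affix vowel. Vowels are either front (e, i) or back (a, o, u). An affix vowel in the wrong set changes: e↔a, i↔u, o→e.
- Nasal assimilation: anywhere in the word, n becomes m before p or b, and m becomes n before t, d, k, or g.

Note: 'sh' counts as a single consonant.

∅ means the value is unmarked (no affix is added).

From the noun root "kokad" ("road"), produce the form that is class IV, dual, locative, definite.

Attach number dual ok- → okkokad.
definiteness = definite: zero marking, form stays okkokad.
Attach case locative ki- → kiokkokad.
Attach noun class class IV m- → mkiokkokad.
Apply vowel harmony: mkiokkokad → mkuokkokad.
Apply nasal assimilation: mkuokkokad → nkuokkokad.

nkuokkokad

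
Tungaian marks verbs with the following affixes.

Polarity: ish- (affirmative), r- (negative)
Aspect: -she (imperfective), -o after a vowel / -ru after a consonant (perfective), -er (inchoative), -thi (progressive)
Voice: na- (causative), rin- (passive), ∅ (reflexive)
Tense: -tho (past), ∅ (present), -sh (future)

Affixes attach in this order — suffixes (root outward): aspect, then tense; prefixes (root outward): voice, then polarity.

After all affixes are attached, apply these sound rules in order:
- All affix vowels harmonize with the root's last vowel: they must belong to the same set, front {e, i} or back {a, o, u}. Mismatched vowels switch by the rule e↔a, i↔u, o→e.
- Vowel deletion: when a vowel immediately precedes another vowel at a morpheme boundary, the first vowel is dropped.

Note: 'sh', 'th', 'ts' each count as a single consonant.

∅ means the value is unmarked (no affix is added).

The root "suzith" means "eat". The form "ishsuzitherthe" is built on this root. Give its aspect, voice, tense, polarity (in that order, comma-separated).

Segment: ish-suzith-er-tho.
aspect: -er → inchoative.
voice: ∅ → reflexive.
tense: -tho → past.
polarity: ish- → affirmative.

inchoative, reflexive, past, affirmative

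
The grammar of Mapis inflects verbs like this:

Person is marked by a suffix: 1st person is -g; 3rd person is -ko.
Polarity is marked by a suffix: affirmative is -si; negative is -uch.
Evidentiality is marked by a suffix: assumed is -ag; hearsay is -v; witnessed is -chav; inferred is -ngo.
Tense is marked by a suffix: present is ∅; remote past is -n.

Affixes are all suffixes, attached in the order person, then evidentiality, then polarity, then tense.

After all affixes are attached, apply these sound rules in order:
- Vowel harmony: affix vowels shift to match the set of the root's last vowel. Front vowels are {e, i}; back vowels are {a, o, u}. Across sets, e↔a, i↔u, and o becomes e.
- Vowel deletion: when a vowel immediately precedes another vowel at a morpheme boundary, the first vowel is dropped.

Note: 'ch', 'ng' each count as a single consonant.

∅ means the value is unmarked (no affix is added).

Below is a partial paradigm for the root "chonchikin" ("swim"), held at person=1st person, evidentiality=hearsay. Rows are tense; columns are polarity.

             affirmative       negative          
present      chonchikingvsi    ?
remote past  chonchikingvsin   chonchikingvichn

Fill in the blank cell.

Attach person 1st person -g → chonchiking.
Attach evidentiality hearsay -v → chonchikingv.
Attach polarity negative -uch → chonchikingvuch.
tense = present: zero marking, form stays chonchikingvuch.
Apply vowel harmony: chonchikingvuch → chonchikingvich.
Vowel deletion: no change.

chonchikingvich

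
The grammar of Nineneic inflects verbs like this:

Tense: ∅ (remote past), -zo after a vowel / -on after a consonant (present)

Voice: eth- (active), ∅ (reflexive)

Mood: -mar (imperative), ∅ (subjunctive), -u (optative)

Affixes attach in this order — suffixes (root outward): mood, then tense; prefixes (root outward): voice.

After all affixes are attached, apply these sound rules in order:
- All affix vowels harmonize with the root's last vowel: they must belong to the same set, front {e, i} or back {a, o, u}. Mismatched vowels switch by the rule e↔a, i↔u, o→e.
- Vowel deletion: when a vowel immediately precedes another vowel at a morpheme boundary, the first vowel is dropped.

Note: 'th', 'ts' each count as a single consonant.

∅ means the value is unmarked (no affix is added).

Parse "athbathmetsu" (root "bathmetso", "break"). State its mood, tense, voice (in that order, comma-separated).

optative, remote past, active

Segment: eth-bathmetso-u.
mood: -u → optative.
tense: ∅ → remote past.
voice: eth- → active.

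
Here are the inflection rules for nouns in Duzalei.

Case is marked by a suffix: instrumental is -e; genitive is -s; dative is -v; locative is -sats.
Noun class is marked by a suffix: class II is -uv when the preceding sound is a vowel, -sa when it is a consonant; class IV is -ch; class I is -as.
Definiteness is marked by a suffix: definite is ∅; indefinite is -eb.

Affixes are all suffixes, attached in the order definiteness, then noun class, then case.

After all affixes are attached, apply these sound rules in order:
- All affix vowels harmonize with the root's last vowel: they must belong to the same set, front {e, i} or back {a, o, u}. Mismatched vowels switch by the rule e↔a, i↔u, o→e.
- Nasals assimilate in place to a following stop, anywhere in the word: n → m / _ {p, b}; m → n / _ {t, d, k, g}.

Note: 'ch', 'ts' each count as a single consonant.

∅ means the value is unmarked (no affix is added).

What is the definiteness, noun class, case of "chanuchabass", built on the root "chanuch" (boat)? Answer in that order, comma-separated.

Segment: chanuch-eb-as-s.
definiteness: -eb → indefinite.
noun class: -as → class I.
case: -s → genitive.

indefinite, class I, genitive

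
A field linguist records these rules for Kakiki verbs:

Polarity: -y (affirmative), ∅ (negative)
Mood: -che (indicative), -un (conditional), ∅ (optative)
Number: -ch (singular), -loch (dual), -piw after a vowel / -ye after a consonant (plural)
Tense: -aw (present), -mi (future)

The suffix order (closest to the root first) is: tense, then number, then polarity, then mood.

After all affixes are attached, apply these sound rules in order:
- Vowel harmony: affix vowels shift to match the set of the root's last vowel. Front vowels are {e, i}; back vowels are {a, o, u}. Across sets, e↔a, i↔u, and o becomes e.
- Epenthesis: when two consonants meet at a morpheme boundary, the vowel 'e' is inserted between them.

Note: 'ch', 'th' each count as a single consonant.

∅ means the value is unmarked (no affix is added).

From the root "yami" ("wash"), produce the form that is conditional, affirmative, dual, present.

Attach tense present -aw → yamiaw.
Attach number dual -loch → yamiawloch.
Attach polarity affirmative -y → yamiawlochy.
Attach mood conditional -un → yamiawlochyun.
Apply vowel harmony: yamiawlochyun → yamiewlechyin.
Apply epenthesis: yamiewlechyin → yamiewelecheyin.

yamiewelecheyin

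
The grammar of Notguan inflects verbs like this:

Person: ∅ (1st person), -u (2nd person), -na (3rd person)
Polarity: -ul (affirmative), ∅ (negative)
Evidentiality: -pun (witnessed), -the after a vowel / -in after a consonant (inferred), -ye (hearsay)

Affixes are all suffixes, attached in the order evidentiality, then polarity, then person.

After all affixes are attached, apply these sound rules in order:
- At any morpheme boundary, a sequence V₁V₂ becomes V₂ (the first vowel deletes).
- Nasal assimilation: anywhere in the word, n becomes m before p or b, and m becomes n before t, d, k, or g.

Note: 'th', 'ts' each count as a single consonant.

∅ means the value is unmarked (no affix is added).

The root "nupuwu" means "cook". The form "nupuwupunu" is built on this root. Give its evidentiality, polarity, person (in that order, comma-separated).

Segment: nupuwu-pun-u.
evidentiality: -pun → witnessed.
polarity: ∅ → negative.
person: -u → 2nd person.

witnessed, negative, 2nd person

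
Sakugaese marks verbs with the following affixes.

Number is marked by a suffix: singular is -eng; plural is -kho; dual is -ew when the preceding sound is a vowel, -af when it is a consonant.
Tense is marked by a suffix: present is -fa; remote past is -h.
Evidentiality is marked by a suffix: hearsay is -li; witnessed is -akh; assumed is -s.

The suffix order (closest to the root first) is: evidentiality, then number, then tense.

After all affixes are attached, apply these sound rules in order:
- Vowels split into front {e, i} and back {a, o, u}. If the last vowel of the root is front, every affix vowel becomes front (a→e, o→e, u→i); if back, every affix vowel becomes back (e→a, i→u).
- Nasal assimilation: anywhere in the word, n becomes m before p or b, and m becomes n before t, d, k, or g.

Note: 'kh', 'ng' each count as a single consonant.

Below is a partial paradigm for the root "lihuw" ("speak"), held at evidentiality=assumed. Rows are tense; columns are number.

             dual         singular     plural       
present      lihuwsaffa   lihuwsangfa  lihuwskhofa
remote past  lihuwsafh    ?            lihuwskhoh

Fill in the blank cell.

lihuwsangh

Attach evidentiality assumed -s → lihuws.
Attach number singular -eng → lihuwseng.
Attach tense remote past -h → lihuwsengh.
Apply vowel harmony: lihuwsengh → lihuwsangh.
Nasal assimilation: no change.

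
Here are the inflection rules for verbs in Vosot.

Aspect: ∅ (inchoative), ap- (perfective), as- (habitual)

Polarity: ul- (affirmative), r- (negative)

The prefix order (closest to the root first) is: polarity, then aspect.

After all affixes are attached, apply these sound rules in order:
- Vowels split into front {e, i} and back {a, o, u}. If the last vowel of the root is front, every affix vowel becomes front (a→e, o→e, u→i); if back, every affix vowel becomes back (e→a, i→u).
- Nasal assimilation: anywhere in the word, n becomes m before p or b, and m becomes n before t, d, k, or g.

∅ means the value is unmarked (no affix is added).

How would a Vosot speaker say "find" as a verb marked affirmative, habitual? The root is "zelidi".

Attach polarity affirmative ul- → ulzelidi.
Attach aspect habitual as- → asulzelidi.
Apply vowel harmony: asulzelidi → esilzelidi.
Nasal assimilation: no change.

esilzelidi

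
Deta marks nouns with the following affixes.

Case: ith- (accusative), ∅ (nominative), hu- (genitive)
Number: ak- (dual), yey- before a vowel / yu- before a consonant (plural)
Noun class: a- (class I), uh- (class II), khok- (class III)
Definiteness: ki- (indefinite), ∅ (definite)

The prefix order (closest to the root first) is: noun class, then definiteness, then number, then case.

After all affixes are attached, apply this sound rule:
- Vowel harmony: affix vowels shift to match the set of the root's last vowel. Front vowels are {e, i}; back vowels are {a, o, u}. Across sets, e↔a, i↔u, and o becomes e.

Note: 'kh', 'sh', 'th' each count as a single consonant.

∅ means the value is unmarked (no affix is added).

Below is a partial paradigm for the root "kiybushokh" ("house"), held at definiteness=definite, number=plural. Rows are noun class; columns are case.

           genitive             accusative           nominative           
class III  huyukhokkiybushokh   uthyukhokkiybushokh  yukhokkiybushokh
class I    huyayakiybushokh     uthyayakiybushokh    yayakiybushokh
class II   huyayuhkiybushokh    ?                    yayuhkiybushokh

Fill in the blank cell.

uthyayuhkiybushokh

Attach noun class class II uh- → uhkiybushokh.
definiteness = definite: zero marking, form stays uhkiybushokh.
Attach number plural yey- (before vowel 'u') → yeyuhkiybushokh.
Attach case accusative ith- → ithyeyuhkiybushokh.
Apply vowel harmony: ithyeyuhkiybushokh → uthyayuhkiybushokh.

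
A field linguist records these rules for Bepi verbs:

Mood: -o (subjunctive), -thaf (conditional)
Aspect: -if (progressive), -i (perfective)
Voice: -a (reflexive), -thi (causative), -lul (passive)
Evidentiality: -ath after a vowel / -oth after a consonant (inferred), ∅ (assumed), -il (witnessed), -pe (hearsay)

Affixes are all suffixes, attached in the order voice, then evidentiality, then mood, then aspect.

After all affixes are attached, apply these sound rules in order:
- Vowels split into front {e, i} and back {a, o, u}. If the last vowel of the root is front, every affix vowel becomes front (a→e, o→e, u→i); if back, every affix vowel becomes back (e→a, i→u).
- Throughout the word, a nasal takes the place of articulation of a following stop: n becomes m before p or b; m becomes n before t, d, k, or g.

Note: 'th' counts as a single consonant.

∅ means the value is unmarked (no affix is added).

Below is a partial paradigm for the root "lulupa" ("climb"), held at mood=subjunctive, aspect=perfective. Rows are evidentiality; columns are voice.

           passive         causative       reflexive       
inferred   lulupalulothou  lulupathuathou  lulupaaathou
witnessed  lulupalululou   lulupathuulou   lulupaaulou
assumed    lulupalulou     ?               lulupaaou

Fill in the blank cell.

lulupathuou

Attach voice causative -thi → lulupathi.
evidentiality = assumed: zero marking, form stays lulupathi.
Attach mood subjunctive -o → lulupathio.
Attach aspect perfective -i → lulupathioi.
Apply vowel harmony: lulupathioi → lulupathuou.
Nasal assimilation: no change.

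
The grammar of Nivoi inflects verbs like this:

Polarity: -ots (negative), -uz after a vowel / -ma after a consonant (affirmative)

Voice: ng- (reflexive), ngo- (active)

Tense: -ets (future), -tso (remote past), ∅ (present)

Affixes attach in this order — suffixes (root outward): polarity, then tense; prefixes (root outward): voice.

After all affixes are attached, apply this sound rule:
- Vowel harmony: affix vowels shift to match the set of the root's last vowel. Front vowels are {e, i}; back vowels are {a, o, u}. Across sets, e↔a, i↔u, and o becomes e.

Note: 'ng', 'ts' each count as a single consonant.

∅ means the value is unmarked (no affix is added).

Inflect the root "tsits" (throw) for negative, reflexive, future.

ngtsitsetsets

Attach polarity negative -ots → tsitsots.
Attach voice reflexive ng- → ngtsitsots.
Attach tense future -ets → ngtsitsotsets.
Apply vowel harmony: ngtsitsotsets → ngtsitsetsets.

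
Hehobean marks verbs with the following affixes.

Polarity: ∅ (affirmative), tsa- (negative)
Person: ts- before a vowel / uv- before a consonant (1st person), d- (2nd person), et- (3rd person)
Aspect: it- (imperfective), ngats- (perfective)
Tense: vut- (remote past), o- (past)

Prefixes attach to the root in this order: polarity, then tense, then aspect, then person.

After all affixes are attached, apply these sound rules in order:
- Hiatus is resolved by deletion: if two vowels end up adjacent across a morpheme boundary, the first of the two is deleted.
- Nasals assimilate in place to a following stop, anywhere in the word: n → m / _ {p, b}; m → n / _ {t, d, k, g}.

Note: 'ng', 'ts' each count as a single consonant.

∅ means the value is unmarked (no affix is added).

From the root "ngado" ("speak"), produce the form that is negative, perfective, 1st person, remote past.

Attach polarity negative tsa- → tsangado.
Attach tense remote past vut- → vuttsangado.
Attach aspect perfective ngats- → ngatsvuttsangado.
Attach person 1st person uv- (before consonant 'ng') → uvngatsvuttsangado.
Vowel deletion: no change.
Nasal assimilation: no change.

uvngatsvuttsangado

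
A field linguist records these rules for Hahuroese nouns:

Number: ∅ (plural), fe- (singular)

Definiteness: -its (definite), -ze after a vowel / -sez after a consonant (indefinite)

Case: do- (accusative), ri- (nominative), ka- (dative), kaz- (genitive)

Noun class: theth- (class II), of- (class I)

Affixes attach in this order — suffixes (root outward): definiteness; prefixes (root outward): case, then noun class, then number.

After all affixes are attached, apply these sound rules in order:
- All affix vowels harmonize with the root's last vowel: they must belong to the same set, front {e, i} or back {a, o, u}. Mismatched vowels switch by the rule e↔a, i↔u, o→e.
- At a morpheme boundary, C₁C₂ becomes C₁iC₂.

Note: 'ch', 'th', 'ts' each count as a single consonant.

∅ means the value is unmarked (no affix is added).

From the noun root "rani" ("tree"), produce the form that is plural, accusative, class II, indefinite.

Attach definiteness indefinite -ze (after vowel 'i') → ranize.
Attach case accusative do- → doranize.
Attach noun class class II theth- → thethdoranize.
number = plural: zero marking, form stays thethdoranize.
Apply vowel harmony: thethdoranize → thethderanize.
Apply epenthesis: thethderanize → thethideranize.

thethideranize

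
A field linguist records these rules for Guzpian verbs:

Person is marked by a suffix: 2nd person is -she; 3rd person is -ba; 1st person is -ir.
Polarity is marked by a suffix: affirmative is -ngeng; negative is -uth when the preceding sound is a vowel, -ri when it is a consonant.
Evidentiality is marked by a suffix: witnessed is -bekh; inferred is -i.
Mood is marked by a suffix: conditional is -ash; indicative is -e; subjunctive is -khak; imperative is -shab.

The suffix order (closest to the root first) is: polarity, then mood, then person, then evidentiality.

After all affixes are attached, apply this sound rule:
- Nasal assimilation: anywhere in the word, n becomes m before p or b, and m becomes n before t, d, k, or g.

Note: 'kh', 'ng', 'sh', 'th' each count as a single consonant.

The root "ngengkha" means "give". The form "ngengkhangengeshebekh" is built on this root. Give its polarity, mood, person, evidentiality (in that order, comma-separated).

Segment: ngengkha-ngeng-e-she-bekh.
polarity: -ngeng → affirmative.
mood: -e → indicative.
person: -she → 2nd person.
evidentiality: -bekh → witnessed.

affirmative, indicative, 2nd person, witnessed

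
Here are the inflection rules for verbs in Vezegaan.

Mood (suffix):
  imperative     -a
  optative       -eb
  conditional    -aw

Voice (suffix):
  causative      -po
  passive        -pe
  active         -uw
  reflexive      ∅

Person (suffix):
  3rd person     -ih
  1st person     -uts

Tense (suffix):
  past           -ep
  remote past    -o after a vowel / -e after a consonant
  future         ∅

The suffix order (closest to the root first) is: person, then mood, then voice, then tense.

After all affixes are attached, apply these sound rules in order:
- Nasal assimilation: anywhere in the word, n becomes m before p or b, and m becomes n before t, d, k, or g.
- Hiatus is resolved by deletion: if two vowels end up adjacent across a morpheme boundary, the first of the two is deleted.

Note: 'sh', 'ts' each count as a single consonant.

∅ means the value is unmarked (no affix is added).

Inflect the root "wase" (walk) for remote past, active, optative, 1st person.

Attach person 1st person -uts → waseuts.
Attach mood optative -eb → waseutseb.
Attach voice active -uw → waseutsebuw.
Attach tense remote past -e (after consonant 'w') → waseutsebuwe.
Nasal assimilation: no change.
Apply vowel deletion: waseutsebuwe → wasutsebuwe.

wasutsebuwe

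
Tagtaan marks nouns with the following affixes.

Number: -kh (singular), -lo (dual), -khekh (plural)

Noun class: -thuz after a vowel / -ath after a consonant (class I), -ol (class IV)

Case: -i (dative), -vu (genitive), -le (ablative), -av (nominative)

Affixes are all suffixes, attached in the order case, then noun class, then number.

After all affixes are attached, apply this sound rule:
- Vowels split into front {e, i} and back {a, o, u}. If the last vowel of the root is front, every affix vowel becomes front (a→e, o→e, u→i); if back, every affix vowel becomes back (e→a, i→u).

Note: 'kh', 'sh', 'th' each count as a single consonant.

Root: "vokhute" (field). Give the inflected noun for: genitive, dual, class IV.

Attach case genitive -vu → vokhutevu.
Attach noun class class IV -ol → vokhutevuol.
Attach number dual -lo → vokhutevuollo.
Apply vowel harmony: vokhutevuollo → vokhutevielle.

vokhutevielle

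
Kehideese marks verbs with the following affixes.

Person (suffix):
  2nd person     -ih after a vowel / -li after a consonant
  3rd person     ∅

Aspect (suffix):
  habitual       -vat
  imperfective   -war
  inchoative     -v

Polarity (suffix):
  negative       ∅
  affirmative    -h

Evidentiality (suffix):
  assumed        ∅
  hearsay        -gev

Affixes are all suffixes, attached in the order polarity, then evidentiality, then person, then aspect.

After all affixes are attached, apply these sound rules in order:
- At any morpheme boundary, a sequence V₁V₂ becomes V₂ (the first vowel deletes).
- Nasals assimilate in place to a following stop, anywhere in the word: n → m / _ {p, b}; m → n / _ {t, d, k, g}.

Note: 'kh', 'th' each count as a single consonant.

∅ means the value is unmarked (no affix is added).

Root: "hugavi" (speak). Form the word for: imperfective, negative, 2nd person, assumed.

polarity = negative: zero marking, form stays hugavi.
evidentiality = assumed: zero marking, form stays hugavi.
Attach person 2nd person -ih (after vowel 'i') → hugaviih.
Attach aspect imperfective -war → hugaviihwar.
Apply vowel deletion: hugaviihwar → hugavihwar.
Nasal assimilation: no change.

hugavihwar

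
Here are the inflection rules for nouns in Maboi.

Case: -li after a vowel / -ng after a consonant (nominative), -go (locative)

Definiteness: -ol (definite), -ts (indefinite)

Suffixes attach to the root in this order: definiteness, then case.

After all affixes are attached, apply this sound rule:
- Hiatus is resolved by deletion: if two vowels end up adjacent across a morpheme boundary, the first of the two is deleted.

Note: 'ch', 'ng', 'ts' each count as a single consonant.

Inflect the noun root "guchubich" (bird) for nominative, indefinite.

guchubichtsng

Attach definiteness indefinite -ts → guchubichts.
Attach case nominative -ng (after consonant 'ts') → guchubichtsng.
Vowel deletion: no change.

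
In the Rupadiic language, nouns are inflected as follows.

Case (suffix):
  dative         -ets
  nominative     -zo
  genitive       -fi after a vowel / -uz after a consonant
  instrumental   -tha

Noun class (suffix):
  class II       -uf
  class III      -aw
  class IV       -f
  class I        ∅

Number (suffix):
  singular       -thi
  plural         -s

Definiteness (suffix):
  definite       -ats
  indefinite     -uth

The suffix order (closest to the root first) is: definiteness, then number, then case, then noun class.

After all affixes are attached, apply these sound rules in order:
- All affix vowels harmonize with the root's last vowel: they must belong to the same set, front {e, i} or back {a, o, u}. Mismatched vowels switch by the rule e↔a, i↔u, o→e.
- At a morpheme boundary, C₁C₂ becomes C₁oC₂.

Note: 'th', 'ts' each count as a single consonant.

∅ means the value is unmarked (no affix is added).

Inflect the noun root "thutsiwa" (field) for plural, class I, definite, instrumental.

thutsiwaatsosotha

Attach definiteness definite -ats → thutsiwaats.
Attach number plural -s → thutsiwaatss.
Attach case instrumental -tha → thutsiwaatsstha.
noun class = class I: zero marking, form stays thutsiwaatsstha.
Vowel harmony: no change.
Apply epenthesis: thutsiwaatsstha → thutsiwaatsosotha.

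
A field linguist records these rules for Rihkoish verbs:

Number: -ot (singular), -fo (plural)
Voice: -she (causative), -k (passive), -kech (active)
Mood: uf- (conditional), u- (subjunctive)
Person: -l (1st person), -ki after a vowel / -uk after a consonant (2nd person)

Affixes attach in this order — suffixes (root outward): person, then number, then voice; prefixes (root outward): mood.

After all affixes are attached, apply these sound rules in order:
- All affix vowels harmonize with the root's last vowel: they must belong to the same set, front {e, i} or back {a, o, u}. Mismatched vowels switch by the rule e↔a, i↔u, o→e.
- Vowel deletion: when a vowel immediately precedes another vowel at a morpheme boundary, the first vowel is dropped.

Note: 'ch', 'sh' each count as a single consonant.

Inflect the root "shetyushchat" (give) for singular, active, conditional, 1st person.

Attach mood conditional uf- → ufshetyushchat.
Attach person 1st person -l → ufshetyushchatl.
Attach number singular -ot → ufshetyushchatlot.
Attach voice active -kech → ufshetyushchatlotkech.
Apply vowel harmony: ufshetyushchatlotkech → ufshetyushchatlotkach.
Vowel deletion: no change.

ufshetyushchatlotkach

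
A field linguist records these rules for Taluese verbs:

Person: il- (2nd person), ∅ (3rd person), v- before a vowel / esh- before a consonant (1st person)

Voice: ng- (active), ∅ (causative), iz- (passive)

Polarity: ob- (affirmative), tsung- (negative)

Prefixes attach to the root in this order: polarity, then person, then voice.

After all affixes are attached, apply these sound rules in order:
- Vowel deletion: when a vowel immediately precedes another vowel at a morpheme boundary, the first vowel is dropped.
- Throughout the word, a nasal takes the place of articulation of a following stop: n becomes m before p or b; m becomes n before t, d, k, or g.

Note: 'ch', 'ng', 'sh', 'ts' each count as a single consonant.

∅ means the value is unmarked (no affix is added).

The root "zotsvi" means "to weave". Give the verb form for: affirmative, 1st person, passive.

Attach polarity affirmative ob- → obzotsvi.
Attach person 1st person v- (before vowel 'o') → vobzotsvi.
Attach voice passive iz- → izvobzotsvi.
Vowel deletion: no change.
Nasal assimilation: no change.

izvobzotsvi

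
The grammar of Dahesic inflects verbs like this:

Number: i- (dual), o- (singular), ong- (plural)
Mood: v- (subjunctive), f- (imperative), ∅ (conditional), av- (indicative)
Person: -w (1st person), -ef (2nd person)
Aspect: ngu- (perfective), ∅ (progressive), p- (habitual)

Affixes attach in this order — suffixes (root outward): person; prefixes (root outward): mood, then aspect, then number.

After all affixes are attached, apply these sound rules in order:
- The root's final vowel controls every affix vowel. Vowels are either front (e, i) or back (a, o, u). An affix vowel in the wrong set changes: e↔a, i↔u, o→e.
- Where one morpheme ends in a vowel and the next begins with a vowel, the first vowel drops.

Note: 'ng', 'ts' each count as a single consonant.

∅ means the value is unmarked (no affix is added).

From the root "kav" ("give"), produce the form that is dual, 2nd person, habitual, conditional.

upkavaf

mood = conditional: zero marking, form stays kav.
Attach aspect habitual p- → pkav.
Attach number dual i- → ipkav.
Attach person 2nd person -ef → ipkavef.
Apply vowel harmony: ipkavef → upkavaf.
Vowel deletion: no change.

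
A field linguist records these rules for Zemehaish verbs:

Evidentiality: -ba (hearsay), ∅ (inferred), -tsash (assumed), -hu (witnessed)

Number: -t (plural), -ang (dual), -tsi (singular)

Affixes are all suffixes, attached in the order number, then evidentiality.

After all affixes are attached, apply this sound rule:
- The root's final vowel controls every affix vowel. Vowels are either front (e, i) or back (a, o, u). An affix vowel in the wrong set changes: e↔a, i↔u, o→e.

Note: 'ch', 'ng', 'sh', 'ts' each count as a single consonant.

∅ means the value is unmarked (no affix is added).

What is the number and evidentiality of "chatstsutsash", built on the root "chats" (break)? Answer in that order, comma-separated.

singular, assumed

Segment: chats-tsi-tsash.
number: -tsi → singular.
evidentiality: -tsash → assumed.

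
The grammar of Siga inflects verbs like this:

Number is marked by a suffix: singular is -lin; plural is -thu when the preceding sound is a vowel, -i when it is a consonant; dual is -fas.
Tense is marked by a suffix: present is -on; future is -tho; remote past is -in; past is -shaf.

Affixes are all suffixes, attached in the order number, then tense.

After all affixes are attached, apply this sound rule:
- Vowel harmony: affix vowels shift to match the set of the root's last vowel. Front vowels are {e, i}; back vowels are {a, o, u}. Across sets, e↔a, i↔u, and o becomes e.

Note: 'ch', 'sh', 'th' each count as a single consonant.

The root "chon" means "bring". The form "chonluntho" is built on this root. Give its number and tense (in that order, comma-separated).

singular, future

Segment: chon-lin-tho.
number: -lin → singular.
tense: -tho → future.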